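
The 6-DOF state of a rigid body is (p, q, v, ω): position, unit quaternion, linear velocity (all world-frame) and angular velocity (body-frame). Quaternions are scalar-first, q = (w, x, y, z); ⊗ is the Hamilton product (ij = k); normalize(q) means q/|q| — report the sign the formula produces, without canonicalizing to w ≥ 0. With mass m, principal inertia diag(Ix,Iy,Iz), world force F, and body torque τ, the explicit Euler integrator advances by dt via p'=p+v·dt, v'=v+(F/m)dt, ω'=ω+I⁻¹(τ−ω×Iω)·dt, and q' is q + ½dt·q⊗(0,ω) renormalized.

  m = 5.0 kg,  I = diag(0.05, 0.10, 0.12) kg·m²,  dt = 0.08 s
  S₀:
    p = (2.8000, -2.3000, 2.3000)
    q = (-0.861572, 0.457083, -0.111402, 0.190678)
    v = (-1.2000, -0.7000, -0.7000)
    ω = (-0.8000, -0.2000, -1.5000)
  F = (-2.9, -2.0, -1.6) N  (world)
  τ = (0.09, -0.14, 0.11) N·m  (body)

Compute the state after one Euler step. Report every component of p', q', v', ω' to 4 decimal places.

angular accel α = (1.6800, -0.5600, 0.8500)
new body rate ω' = (-0.6656, -0.2448, -1.4320)
Hamilton product q⊗(0,ω) = (0.6294030, 0.8944962, 0.7053965, 1.1118198)
q' = normalize(q + ½dt·q⊗(0,ω)) = (-0.8344, 0.4917, -0.0830, 0.2346)
a = (-0.5800, -0.4000, -0.3200)
p' = p + v·dt = (2.7040, -2.3560, 2.2440)
v + (F/m)dt = (-1.2464, -0.7320, -0.7256)

p' = (2.7040, -2.3560, 2.2440)
q' = (-0.8344, 0.4917, -0.0830, 0.2346)
v' = (-1.2464, -0.7320, -0.7256)
ω' = (-0.6656, -0.2448, -1.4320)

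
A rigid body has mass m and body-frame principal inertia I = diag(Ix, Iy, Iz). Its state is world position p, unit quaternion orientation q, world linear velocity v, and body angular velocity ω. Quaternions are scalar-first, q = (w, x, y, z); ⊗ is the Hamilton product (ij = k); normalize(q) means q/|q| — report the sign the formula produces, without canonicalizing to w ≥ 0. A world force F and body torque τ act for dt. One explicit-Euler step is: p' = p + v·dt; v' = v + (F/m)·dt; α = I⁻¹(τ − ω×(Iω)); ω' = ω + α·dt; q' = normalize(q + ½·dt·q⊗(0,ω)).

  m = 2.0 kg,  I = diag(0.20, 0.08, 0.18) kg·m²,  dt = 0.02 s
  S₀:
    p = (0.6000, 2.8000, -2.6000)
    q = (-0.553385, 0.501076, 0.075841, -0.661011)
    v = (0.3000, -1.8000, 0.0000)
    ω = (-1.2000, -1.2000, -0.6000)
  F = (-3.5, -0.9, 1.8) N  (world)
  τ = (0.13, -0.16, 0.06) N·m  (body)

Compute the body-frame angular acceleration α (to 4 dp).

precession coupling ω×(Iω) = (0.0720, 0.0144, -0.1728)
(τ − ω×Iω)/I = (0.2900, -2.1800, 1.2933)

α = (0.2900, -2.1800, 1.2933)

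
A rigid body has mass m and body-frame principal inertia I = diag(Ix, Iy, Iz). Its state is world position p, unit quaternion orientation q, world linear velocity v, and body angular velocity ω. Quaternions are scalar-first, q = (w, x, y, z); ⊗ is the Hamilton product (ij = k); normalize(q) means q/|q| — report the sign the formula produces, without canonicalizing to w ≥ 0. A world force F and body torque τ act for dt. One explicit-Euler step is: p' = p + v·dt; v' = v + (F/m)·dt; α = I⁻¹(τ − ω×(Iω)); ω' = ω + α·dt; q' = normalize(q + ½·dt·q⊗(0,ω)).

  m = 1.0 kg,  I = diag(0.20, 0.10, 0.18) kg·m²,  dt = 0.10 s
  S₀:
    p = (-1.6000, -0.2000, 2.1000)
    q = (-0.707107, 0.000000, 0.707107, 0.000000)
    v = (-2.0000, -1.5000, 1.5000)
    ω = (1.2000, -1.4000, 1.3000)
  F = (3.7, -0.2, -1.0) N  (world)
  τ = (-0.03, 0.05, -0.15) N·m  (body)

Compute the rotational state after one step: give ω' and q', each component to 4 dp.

gyro term ω×Iω = (-0.1456, 0.0312, 0.1680)
α = I⁻¹(τ − ω×Iω) = (0.5780, 0.1880, -1.7667)
ω + α·dt = (1.2578, -1.3812, 1.1233)
q⊗(0,ω) = (0.9899498, 0.0707107, 0.9899498, -1.7677675)
updated quaternion q' = (-0.6535, 0.0035, 0.7518, -0.0878)

ω' = (1.2578, -1.3812, 1.1233)
q' = (-0.6535, 0.0035, 0.7518, -0.0878)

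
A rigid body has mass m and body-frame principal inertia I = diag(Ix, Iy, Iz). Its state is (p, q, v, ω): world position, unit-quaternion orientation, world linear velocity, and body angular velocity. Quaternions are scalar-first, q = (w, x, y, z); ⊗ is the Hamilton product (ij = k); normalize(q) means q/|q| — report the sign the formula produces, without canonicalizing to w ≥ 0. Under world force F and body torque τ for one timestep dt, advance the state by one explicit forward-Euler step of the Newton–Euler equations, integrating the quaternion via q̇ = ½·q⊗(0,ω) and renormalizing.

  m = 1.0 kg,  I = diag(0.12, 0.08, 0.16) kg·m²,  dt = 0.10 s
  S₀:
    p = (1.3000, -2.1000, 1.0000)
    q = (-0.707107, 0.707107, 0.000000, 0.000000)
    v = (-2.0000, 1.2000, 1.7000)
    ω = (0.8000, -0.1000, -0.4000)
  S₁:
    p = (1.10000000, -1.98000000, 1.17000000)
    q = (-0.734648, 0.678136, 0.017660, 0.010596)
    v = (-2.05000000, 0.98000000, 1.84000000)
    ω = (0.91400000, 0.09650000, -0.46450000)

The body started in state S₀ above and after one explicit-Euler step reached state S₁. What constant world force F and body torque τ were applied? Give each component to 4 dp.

F = (-0.5000, -2.2000, 1.4000)
τ = (0.1400, 0.1700, -0.1000)

rate change Δω = (0.11400000, 0.19650000, -0.06450000)
ω₀×(Iω₀) = (0.0032, 0.0128, 0.0032)
I·α + gyro = (0.1400, 0.1700, -0.1000)
Δv = v₁−v₀ = (-0.05000000, -0.22000000, 0.14000000)
applied force F = (-0.5000, -2.2000, 1.4000)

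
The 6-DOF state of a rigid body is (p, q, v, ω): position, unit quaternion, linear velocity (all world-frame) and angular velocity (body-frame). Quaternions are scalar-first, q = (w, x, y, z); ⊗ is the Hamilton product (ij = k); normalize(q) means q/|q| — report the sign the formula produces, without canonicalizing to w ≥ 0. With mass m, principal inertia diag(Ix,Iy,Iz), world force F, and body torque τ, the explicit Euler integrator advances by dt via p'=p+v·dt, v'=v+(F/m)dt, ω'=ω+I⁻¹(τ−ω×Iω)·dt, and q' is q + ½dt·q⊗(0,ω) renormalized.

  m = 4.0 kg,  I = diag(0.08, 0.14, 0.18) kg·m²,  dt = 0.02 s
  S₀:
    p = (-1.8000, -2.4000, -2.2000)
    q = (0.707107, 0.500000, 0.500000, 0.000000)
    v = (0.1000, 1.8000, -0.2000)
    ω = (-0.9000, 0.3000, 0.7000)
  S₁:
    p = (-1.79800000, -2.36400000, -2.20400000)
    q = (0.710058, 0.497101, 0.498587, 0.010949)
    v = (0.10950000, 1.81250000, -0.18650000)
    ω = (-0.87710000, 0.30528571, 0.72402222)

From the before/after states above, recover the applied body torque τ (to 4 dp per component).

Δω = ω₁−ω₀ = (0.02290000, 0.00528571, 0.02402222)
applied torque τ = (0.1000, 0.1000, 0.2000)

τ = (0.1000, 0.1000, 0.2000)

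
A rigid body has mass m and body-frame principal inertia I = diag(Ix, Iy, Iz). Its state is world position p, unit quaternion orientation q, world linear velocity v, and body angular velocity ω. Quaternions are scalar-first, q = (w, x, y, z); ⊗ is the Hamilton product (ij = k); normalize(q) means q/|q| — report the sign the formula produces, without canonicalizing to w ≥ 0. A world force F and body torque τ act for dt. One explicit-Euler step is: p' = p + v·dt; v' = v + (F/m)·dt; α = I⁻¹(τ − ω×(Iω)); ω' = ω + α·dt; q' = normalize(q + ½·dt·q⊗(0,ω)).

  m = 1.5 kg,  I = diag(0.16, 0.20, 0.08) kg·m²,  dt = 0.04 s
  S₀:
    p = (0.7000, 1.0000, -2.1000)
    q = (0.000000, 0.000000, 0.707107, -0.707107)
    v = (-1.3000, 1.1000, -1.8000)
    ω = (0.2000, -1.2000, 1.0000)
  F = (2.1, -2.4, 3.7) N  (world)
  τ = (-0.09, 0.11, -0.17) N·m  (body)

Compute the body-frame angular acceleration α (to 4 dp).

gyro term ω×Iω = (0.1440, 0.0160, -0.0096)
α = I⁻¹(τ − ω×Iω) = (-1.4625, 0.4700, -2.0050)

α = (-1.4625, 0.4700, -2.0050)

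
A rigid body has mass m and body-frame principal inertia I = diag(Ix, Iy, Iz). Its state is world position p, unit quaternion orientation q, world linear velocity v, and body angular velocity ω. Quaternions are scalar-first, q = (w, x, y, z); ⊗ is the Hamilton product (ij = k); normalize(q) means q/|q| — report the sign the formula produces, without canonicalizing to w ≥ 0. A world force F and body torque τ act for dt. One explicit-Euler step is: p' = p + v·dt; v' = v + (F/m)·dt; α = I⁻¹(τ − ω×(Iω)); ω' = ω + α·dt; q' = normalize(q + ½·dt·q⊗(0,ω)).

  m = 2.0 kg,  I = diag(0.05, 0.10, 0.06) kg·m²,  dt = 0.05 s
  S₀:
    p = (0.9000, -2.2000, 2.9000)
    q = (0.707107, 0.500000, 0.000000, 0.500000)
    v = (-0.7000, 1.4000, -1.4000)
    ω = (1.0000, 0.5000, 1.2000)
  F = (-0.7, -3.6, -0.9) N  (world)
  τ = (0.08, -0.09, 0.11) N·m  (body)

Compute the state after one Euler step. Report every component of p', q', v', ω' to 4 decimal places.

gyro term ω×Iω = (-0.0240, -0.0120, 0.0250)
angular accel α = (2.0800, -0.7800, 1.4167)
ω + α·dt = (1.1040, 0.4610, 1.2708)
2q̇ = q⊗(0,ω) = (-1.1000000, 0.4571070, 0.2535535, 1.0985284)
updated quaternion q' = (0.6790, 0.5110, 0.0063, 0.5270)
p + v·dt = (0.8650, -2.1300, 2.8300)
new velocity v' = (-0.7175, 1.3100, -1.4225)

p' = (0.8650, -2.1300, 2.8300)
q' = (0.6790, 0.5110, 0.0063, 0.5270)
v' = (-0.7175, 1.3100, -1.4225)
ω' = (1.1040, 0.4610, 1.2708)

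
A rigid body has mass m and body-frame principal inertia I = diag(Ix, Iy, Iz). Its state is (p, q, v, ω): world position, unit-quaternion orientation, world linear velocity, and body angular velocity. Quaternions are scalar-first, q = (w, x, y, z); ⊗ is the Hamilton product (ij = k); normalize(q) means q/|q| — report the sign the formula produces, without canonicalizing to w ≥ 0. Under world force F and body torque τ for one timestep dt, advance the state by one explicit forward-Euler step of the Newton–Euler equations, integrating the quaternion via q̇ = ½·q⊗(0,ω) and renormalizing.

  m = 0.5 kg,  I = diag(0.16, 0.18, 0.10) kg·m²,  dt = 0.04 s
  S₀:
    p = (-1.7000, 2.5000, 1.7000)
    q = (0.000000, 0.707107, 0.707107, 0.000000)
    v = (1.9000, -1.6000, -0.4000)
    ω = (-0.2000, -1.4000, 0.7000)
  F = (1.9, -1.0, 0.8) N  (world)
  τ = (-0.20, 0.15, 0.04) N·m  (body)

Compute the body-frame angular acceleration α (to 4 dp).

precession coupling ω×(Iω) = (0.0784, -0.0084, 0.0056)
(τ − ω×Iω)/I = (-1.7400, 0.8800, 0.3440)

α = (-1.7400, 0.8800, 0.3440)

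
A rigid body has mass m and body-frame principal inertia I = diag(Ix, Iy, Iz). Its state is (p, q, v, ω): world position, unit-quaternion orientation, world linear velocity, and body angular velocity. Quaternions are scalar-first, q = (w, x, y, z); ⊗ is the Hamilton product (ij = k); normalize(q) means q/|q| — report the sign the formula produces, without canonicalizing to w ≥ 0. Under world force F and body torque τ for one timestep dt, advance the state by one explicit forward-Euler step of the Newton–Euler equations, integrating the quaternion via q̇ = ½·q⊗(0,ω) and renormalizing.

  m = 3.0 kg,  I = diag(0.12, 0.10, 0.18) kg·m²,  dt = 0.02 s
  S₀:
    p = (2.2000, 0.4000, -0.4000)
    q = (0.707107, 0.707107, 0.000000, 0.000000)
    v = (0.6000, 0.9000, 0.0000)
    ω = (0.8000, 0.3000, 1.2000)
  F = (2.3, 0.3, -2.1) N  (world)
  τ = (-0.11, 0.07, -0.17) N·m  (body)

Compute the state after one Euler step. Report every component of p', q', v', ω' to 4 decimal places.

p' = (2.2120, 0.4180, -0.4000)
q' = (0.7014, 0.7127, -0.0064, 0.0106)
v' = (0.6153, 0.9020, -0.0140)
ω' = (0.7769, 0.3255, 1.1816)

α = I⁻¹(τ − ω×Iω) = (-1.1567, 1.2760, -0.9178)
ω' = ω + α·dt = (0.7769, 0.3255, 1.1816)
Hamilton product q⊗(0,ω) = (-0.5656856, 0.5656856, -0.6363963, 1.0606605)
q' = normalize(q + ½dt·q⊗(0,ω)) = (0.7014, 0.7127, -0.0064, 0.0106)
p' = p + v·dt = (2.2120, 0.4180, -0.4000)
v' = v + a·dt = (0.6153, 0.9020, -0.0140)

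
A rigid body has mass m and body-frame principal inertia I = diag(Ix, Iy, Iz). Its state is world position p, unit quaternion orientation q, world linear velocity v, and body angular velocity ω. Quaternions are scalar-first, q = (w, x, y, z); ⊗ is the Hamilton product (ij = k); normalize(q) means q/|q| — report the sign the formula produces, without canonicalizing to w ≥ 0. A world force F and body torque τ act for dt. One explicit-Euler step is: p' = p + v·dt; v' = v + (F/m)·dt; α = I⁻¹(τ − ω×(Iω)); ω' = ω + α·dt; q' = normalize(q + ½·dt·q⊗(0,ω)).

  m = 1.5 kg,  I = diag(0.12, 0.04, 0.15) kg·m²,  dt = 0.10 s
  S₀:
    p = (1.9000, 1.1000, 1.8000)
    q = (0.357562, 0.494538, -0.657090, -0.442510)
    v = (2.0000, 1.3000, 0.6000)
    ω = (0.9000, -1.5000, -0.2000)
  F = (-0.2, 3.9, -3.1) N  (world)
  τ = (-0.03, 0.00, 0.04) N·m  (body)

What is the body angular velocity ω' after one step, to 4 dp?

ω×(Iω) gyroscopic = (0.0330, 0.0054, 0.1080)
angular accel α = (-0.5250, -0.1350, -0.4533)
ω + α·dt = (0.8475, -1.5135, -0.2453)

ω' = (0.8475, -1.5135, -0.2453)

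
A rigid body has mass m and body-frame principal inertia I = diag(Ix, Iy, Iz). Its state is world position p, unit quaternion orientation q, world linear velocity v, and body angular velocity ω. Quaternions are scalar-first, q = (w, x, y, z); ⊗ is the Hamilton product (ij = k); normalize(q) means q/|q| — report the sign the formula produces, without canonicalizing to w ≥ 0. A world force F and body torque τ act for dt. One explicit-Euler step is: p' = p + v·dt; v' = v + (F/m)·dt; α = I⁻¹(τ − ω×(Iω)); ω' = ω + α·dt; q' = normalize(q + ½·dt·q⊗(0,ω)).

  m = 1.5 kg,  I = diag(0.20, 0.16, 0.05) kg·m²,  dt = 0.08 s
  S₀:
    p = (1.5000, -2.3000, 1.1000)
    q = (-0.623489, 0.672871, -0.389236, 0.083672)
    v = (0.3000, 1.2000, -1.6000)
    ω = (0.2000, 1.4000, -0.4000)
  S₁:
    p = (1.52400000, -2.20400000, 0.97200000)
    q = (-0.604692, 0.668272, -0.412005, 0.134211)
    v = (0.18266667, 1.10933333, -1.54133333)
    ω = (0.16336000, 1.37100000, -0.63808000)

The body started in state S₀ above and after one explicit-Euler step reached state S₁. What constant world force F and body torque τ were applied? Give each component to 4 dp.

velocity change Δv = (-0.11733333, -0.09066667, 0.05866667)
m·(v₁−v₀)/dt = (-2.2000, -1.7000, 1.1000)
ω₁ − ω₀ = (-0.03664000, -0.02900000, -0.23808000)
applied torque τ = (-0.0300, -0.0700, -0.1600)

F = (-2.2000, -1.7000, 1.1000)
τ = (-0.0300, -0.0700, -0.1600)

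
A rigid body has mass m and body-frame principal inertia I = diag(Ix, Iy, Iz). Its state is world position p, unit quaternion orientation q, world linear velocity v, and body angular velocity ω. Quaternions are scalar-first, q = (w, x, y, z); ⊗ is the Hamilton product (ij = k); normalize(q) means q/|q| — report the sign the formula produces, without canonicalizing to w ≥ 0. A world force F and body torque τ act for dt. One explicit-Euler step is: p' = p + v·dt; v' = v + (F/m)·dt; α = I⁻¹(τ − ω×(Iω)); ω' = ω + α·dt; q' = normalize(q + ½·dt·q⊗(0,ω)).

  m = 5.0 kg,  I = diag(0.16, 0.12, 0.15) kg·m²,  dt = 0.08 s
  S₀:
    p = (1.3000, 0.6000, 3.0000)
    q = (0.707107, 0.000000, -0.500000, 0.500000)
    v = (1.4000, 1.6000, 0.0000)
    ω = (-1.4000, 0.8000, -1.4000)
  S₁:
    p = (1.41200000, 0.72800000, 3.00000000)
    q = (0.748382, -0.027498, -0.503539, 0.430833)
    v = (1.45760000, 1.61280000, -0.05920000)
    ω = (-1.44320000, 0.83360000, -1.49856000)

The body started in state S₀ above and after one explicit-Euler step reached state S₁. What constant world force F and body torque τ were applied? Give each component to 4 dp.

F = (3.6000, 0.8000, -3.7000)
τ = (-0.1200, 0.0700, -0.1400)

Δv = v₁−v₀ = (0.05760000, 0.01280000, -0.05920000)
F = m·Δv/dt = (3.6000, 0.8000, -3.7000)
ω₁ − ω₀ = (-0.04320000, 0.03360000, -0.09856000)
I·α + gyro = (-0.1200, 0.0700, -0.1400)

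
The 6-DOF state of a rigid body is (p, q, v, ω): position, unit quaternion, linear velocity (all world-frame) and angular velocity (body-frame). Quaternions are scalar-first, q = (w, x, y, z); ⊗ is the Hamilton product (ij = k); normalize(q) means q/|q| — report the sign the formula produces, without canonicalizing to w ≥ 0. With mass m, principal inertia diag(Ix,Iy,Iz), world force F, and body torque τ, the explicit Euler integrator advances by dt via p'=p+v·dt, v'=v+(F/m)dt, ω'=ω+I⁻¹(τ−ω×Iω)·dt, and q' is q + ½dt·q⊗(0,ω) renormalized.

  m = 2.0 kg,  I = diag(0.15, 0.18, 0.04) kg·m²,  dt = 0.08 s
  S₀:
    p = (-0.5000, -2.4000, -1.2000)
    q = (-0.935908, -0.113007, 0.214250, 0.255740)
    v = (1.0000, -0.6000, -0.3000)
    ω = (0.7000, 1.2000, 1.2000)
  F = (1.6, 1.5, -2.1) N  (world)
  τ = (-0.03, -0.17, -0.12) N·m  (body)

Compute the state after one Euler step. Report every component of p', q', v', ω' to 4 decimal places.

p' = (-0.4200, -2.4480, -1.2240)
q' = (-0.9527, -0.1408, 0.1814, 0.1989)
v' = (1.0640, -0.5400, -0.3840)
ω' = (0.7915, 1.0834, 0.9096)

a = (0.8000, 0.7500, -1.0500)
p + v·dt = (-0.4200, -2.4480, -1.2240)
v' = v + a·dt = (1.0640, -0.5400, -0.3840)
precession coupling ω×(Iω) = (-0.2016, 0.0924, 0.0252)
(τ − ω×Iω)/I = (1.1440, -1.4578, -3.6300)
new body rate ω' = (0.7915, 1.0834, 0.9096)
2q̇ = q⊗(0,ω) = (-0.4848831, -0.7049236, -0.8084632, -1.4086730)
q' = normalize(q + ½dt·q⊗(0,ω)) = (-0.9527, -0.1408, 0.1814, 0.1989)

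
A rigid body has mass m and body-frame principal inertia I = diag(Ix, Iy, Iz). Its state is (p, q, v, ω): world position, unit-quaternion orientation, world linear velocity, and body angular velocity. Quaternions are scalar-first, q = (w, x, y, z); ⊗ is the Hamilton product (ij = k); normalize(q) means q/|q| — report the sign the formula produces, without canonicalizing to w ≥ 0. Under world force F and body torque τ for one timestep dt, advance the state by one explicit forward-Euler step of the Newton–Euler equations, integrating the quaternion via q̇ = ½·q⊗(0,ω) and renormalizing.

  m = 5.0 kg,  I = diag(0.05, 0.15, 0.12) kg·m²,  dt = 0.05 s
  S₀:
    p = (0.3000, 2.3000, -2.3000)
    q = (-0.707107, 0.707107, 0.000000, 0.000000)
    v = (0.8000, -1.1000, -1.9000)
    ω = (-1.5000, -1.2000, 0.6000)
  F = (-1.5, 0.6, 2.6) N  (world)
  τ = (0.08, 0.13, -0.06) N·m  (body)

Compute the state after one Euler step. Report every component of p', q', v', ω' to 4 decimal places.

p' = (0.3400, 2.2450, -2.3950)
q' = (-0.6797, 0.7327, 0.0106, -0.0318)
v' = (0.7850, -1.0940, -1.8740)
ω' = (-1.4416, -1.1777, 0.5000)

α = I⁻¹(τ − ω×Iω) = (1.1680, 0.4467, -2.0000)
new body rate ω' = (-1.4416, -1.1777, 0.5000)
Hamilton product q⊗(0,ω) = (1.0606605, 1.0606605, 0.4242642, -1.2727926)
q + ½dt·q⊗(0,ω), renormalized = (-0.6797, 0.7327, 0.0106, -0.0318)
a = (-0.3000, 0.1200, 0.5200)
p + v·dt = (0.3400, 2.2450, -2.3950)
v' = v + a·dt = (0.7850, -1.0940, -1.8740)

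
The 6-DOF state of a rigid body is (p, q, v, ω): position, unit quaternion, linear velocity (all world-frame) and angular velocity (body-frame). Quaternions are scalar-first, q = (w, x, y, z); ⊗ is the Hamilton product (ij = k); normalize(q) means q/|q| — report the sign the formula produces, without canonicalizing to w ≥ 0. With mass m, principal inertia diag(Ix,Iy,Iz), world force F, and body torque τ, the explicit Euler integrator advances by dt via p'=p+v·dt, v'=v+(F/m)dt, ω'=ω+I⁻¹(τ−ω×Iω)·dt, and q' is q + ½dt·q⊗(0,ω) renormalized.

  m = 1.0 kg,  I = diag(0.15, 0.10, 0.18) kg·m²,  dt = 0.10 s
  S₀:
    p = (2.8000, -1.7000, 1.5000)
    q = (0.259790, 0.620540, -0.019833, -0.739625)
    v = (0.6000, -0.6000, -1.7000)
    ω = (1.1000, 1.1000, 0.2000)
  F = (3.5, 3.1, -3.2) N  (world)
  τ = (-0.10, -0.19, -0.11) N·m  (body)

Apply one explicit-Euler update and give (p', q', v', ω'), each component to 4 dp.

gyro term ω×Iω = (0.0176, -0.0066, -0.0605)
angular accel α = (-0.7840, -1.8340, -0.2750)
ω + α·dt = (1.0216, 0.9166, 0.1725)
2q̇ = q⊗(0,ω) = (-0.5128527, 1.0953899, -0.6519265, 0.7563683)
q' = normalize(q + ½dt·q⊗(0,ω)) = (0.2334, 0.6732, -0.0523, -0.6997)
a = (3.5000, 3.1000, -3.2000)
new position p' = (2.8600, -1.7600, 1.3300)
v' = v + a·dt = (0.9500, -0.2900, -2.0200)

p' = (2.8600, -1.7600, 1.3300)
q' = (0.2334, 0.6732, -0.0523, -0.6997)
v' = (0.9500, -0.2900, -2.0200)
ω' = (1.0216, 0.9166, 0.1725)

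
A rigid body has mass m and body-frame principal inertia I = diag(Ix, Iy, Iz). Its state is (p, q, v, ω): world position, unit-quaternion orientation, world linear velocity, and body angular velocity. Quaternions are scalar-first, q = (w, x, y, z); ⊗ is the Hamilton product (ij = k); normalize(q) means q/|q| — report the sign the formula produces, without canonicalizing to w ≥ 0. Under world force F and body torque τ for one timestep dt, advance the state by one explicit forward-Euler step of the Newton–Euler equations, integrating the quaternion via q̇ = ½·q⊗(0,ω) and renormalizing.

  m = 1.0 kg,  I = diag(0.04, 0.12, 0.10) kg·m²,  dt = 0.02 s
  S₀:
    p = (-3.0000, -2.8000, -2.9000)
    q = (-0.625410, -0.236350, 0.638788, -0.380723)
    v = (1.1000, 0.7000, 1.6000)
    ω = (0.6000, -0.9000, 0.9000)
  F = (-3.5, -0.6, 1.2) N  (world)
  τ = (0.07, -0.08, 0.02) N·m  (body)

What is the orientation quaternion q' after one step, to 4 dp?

2q̇ = q⊗(0,ω) = (1.0593699, -0.1429875, 0.5471502, -0.7334268)
updated quaternion q' = (-0.6148, -0.2378, 0.6442, -0.3880)

q' = (-0.6148, -0.2378, 0.6442, -0.3880)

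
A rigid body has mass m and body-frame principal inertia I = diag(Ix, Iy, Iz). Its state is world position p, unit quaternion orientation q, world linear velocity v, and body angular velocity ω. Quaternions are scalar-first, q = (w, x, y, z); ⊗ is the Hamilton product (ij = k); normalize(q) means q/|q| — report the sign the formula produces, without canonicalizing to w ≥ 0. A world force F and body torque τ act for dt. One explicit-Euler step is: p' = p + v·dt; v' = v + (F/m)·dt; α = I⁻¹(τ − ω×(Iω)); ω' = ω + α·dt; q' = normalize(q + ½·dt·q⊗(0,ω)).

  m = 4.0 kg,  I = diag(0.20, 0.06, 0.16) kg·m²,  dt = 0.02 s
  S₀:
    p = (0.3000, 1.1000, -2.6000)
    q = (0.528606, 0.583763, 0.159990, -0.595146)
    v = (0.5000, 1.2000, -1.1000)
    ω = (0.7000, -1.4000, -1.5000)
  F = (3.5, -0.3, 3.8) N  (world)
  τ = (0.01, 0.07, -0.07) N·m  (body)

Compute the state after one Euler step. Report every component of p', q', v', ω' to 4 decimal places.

p' = (0.3100, 1.1240, -2.6220)
q' = (0.5177, 0.5766, 0.1571, -0.6122)
v' = (0.5175, 1.1985, -1.0810)
ω' = (0.6800, -1.3627, -1.5259)

linear accel F/m = (0.8750, -0.0750, 0.9500)
p + v·dt = (0.3100, 1.1240, -2.6220)
v' = v + a·dt = (0.5175, 1.1985, -1.0810)
ω×(Iω) gyroscopic = (0.2100, -0.0420, 0.1372)
angular accel α = (-1.0000, 1.8667, -1.2950)
ω' = ω + α·dt = (0.6800, -1.3627, -1.5259)
Hamilton product q⊗(0,ω) = (-1.0773671, -0.7031652, -0.2810061, -1.7221702)
updated quaternion q' = (0.5177, 0.5766, 0.1571, -0.6122)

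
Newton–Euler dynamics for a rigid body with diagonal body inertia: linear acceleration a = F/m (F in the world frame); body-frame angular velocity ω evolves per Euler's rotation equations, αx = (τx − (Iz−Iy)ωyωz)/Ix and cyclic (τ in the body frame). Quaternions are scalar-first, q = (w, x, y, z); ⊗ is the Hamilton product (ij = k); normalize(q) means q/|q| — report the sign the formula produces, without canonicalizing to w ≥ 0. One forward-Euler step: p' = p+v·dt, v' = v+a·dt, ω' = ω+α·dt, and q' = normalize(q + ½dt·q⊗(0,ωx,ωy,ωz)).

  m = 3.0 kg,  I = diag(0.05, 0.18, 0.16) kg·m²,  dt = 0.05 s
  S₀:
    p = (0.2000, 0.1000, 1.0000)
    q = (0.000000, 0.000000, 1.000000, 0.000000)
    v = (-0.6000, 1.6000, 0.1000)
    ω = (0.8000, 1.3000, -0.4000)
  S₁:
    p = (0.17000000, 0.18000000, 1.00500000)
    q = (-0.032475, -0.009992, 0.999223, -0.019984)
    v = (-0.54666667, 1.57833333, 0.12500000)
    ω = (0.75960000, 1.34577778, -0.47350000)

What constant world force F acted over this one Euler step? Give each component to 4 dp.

F = (3.2000, -1.3000, 1.5000)

v₁ − v₀ = (0.05333333, -0.02166667, 0.02500000)
F = m·Δv/dt = (3.2000, -1.3000, 1.5000)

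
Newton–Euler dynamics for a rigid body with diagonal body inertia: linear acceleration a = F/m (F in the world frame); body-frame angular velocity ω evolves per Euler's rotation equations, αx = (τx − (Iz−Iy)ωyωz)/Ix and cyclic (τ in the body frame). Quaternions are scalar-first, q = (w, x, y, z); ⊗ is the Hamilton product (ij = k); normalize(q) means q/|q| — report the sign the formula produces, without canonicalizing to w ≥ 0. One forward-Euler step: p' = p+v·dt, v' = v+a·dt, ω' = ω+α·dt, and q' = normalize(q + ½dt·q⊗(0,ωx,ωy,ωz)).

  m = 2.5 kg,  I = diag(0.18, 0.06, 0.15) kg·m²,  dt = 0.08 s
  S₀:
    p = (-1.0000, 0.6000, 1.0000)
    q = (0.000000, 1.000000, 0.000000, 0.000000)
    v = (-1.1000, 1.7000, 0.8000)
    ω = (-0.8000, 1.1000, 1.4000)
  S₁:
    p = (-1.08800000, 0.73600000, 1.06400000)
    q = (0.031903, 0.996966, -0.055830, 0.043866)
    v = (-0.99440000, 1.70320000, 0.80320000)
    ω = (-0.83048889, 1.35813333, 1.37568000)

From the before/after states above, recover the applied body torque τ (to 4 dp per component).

rate change Δω = (-0.03048889, 0.25813333, -0.02432000)
applied torque τ = (0.0700, 0.1600, 0.0600)

τ = (0.0700, 0.1600, 0.0600)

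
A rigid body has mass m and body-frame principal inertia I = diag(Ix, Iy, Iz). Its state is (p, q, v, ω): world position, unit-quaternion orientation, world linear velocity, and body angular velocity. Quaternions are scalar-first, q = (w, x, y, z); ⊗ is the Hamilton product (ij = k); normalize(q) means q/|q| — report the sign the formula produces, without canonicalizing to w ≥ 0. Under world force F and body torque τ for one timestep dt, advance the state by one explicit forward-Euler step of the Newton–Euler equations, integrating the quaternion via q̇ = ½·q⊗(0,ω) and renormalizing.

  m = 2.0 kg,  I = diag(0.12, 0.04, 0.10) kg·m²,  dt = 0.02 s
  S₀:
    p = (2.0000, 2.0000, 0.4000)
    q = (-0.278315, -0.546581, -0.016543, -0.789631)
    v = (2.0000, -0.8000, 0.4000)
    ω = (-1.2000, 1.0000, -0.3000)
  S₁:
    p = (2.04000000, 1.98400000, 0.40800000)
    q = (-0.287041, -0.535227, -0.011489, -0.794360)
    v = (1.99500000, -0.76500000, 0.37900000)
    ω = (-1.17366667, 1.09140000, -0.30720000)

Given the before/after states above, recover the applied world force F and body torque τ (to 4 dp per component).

F = (-0.5000, 3.5000, -2.1000)
τ = (0.1400, 0.1900, 0.0600)

v₁ − v₀ = (-0.00500000, 0.03500000, -0.02100000)
applied force F = (-0.5000, 3.5000, -2.1000)
ω₁ − ω₀ = (0.02633333, 0.09140000, -0.00720000)
I·α + gyro = (0.1400, 0.1900, 0.0600)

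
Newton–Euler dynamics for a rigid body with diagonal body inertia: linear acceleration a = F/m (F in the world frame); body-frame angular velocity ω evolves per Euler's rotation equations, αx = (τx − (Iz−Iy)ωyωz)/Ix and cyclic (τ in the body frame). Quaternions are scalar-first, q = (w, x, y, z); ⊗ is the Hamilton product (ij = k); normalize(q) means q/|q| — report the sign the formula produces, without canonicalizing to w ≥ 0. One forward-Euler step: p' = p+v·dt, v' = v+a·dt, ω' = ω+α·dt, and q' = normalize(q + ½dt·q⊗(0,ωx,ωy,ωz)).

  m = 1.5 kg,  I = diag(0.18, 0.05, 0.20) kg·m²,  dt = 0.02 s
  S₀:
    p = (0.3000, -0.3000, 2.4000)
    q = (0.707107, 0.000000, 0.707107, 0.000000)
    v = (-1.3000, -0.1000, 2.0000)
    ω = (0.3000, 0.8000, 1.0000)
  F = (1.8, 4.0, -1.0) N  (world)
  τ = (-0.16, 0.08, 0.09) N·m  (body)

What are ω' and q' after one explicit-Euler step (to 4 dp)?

precession coupling ω×(Iω) = (0.1200, -0.0060, -0.0312)
angular accel α = (-1.5556, 1.7200, 0.6060)
ω' = ω + α·dt = (0.2689, 0.8344, 1.0121)
q⊗(0,ω) = (-0.5656856, 0.9192391, 0.5656856, 0.4949749)
updated quaternion q' = (0.7014, 0.0092, 0.7127, 0.0049)

ω' = (0.2689, 0.8344, 1.0121)
q' = (0.7014, 0.0092, 0.7127, 0.0049)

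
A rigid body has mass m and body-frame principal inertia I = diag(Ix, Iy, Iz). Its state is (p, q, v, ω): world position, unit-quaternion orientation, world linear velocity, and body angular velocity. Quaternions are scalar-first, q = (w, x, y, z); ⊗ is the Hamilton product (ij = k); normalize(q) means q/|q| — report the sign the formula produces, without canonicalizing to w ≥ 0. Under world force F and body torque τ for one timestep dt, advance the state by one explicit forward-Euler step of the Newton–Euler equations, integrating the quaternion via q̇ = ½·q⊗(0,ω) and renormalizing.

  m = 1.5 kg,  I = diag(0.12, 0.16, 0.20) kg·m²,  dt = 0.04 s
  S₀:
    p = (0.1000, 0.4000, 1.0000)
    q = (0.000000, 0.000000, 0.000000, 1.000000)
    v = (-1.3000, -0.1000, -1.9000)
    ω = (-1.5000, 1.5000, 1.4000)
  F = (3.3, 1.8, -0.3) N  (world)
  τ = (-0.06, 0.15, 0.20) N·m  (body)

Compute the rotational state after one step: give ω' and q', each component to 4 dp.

precession coupling ω×(Iω) = (0.0840, 0.1680, -0.0900)
(τ − ω×Iω)/I = (-1.2000, -0.1125, 1.4500)
ω' = ω + α·dt = (-1.5480, 1.4955, 1.4580)
Hamilton product q⊗(0,ω) = (-1.4000000, -1.5000000, -1.5000000, 0.0000000)
q' = normalize(q + ½dt·q⊗(0,ω)) = (-0.0280, -0.0300, -0.0300, 0.9987)

ω' = (-1.5480, 1.4955, 1.4580)
q' = (-0.0280, -0.0300, -0.0300, 0.9987)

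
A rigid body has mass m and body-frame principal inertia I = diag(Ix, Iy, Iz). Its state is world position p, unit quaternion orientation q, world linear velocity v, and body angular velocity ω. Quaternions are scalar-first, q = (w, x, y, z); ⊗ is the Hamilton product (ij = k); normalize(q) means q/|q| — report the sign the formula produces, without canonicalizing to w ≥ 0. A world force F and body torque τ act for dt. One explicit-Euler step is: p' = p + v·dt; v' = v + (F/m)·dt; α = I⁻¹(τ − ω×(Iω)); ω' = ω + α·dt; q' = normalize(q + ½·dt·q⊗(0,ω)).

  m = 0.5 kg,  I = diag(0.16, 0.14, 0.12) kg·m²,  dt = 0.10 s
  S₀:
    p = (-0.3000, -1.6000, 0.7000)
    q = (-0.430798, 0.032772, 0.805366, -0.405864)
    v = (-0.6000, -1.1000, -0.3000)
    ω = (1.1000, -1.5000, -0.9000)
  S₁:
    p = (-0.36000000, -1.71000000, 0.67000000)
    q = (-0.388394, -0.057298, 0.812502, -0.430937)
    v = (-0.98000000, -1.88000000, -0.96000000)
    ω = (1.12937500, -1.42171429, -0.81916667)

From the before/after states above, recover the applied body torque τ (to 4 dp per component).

τ = (0.0200, 0.0700, 0.1300)

Δω = ω₁−ω₀ = (0.02937500, 0.07828571, 0.08083333)
gyro term ω₀×Iω₀ = (-0.0270, -0.0396, 0.0330)
τ = I·(Δω/dt) + ω₀×(Iω₀) = (0.0200, 0.0700, 0.1300)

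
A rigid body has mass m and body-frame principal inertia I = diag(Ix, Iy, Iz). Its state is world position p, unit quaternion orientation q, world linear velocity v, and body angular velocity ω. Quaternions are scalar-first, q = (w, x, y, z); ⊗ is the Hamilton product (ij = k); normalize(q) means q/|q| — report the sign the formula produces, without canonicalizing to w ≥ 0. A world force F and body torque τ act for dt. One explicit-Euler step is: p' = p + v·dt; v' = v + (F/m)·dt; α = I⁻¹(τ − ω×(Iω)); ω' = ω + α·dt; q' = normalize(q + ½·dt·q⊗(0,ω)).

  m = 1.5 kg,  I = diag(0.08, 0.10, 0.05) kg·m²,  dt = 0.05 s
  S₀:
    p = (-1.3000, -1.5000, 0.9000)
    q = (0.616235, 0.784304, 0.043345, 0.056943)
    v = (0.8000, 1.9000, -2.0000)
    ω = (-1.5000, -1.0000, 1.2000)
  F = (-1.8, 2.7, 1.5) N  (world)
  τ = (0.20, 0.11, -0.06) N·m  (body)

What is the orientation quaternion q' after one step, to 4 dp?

2q̇ = q⊗(0,ω) = (1.1514694, -0.8153955, -1.6428143, 0.0201955)
updated quaternion q' = (0.6441, 0.7628, 0.0023, 0.0574)

q' = (0.6441, 0.7628, 0.0023, 0.0574)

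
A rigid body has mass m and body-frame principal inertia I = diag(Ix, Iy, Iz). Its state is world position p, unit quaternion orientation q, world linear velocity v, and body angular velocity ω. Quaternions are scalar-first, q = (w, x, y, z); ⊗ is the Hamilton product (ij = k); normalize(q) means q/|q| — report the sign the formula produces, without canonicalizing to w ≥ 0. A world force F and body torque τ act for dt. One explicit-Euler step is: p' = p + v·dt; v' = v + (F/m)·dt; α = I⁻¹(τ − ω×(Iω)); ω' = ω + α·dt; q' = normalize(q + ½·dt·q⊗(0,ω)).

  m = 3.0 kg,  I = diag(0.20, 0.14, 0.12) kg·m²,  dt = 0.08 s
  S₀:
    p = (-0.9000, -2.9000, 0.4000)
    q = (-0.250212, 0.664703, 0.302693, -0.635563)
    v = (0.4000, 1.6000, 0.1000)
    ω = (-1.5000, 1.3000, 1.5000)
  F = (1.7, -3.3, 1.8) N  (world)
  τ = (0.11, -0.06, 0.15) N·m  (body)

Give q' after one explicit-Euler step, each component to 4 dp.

2q̇ = q⊗(0,ω) = (1.5568981, 1.6555894, -0.3689856, 0.9428354)
q + ½dt·q⊗(0,ω), renormalized = (-0.1870, 0.7273, 0.2865, -0.5949)

q' = (-0.1870, 0.7273, 0.2865, -0.5949)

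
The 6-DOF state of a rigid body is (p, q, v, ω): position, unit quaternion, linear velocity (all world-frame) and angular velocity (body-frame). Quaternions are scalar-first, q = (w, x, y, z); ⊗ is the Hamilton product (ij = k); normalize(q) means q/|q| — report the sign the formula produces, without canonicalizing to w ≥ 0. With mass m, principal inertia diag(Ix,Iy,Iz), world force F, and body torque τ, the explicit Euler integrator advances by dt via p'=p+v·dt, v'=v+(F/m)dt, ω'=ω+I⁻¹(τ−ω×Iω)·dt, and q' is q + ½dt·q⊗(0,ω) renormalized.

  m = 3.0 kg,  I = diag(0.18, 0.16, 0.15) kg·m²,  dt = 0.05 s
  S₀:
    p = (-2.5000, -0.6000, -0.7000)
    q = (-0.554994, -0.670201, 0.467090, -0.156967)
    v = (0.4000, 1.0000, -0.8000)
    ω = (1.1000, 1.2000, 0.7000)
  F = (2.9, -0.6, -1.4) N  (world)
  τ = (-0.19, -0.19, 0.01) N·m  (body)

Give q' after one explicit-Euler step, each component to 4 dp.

q' = (-0.5473, -0.6719, 0.4574, -0.1994)

q⊗(0,ω) = (0.2865900, -0.0951700, -0.3695158, -1.7065360)
q' = normalize(q + ½dt·q⊗(0,ω)) = (-0.5473, -0.6719, 0.4574, -0.1994)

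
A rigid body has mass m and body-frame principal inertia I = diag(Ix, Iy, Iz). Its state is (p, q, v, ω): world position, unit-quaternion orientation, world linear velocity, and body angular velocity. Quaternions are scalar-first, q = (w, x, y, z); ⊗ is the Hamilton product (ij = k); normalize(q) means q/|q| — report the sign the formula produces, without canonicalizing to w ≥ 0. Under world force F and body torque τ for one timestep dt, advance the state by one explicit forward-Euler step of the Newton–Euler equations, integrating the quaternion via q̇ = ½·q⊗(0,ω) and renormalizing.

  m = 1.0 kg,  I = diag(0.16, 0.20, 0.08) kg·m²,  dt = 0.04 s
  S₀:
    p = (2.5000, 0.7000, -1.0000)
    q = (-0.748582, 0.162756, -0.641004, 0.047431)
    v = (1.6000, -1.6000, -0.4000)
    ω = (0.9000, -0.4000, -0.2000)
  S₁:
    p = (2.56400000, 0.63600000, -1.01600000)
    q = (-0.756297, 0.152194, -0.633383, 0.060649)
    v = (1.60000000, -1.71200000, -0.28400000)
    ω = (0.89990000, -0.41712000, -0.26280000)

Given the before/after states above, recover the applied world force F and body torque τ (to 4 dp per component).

ω₁ − ω₀ = (-0.00010000, -0.01712000, -0.06280000)
gyro term ω₀×Iω₀ = (-0.0096, -0.0144, -0.0144)
τ = I·(Δω/dt) + ω₀×(Iω₀) = (-0.0100, -0.1000, -0.1400)
velocity change Δv = (0.00000000, -0.11200000, 0.11600000)
m·(v₁−v₀)/dt = (0.0000, -2.8000, 2.9000)

F = (0.0000, -2.8000, 2.9000)
τ = (-0.0100, -0.1000, -0.1400)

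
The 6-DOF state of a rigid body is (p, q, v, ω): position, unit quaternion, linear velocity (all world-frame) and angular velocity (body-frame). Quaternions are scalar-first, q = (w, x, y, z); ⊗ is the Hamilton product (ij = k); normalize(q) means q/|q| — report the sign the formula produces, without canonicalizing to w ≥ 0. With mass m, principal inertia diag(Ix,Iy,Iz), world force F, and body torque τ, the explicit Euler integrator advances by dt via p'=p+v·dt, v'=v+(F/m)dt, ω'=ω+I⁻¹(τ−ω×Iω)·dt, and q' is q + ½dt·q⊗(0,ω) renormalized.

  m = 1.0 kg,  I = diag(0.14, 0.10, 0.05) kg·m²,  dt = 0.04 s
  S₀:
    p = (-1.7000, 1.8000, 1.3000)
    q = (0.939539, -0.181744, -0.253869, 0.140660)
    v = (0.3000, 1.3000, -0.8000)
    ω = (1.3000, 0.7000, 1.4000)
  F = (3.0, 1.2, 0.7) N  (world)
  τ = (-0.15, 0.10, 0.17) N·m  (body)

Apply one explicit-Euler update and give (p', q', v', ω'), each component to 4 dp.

angular accel α = (-0.7214, -0.6380, 4.1280)
new body rate ω' = (1.2711, 0.6745, 1.5651)
q⊗(0,ω) = (0.2170515, 0.7675221, 1.0949769, 1.5181635)
q' = normalize(q + ½dt·q⊗(0,ω)) = (0.9431, -0.1663, -0.2318, 0.1709)
new position p' = (-1.6880, 1.8520, 1.2680)
v + (F/m)dt = (0.4200, 1.3480, -0.7720)

p' = (-1.6880, 1.8520, 1.2680)
q' = (0.9431, -0.1663, -0.2318, 0.1709)
v' = (0.4200, 1.3480, -0.7720)
ω' = (1.2711, 0.6745, 1.5651)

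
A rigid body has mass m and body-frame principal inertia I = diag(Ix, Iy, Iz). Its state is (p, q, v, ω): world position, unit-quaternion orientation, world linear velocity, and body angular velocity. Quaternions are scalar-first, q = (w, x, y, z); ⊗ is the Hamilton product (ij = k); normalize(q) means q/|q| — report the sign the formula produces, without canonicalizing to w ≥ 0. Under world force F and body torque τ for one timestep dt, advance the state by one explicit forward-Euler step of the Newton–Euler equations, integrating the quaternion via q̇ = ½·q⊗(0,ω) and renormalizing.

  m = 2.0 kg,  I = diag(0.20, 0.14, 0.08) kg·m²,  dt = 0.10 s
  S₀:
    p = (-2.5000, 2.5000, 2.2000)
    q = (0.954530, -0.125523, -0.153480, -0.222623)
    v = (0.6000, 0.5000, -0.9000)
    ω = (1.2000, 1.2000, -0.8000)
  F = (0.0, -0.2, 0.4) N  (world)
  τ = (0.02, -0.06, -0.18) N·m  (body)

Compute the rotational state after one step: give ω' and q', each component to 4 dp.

ω×(Iω) gyroscopic = (0.0576, -0.1152, -0.0864)
(τ − ω×Iω)/I = (-0.1880, 0.3943, -1.1700)
new body rate ω' = (1.1812, 1.2394, -0.9170)
q⊗(0,ω) = (0.1567052, 1.5353676, 0.7778700, -0.7300756)
updated quaternion q' = (0.9582, -0.0485, -0.1141, -0.2580)

ω' = (1.1812, 1.2394, -0.9170)
q' = (0.9582, -0.0485, -0.1141, -0.2580)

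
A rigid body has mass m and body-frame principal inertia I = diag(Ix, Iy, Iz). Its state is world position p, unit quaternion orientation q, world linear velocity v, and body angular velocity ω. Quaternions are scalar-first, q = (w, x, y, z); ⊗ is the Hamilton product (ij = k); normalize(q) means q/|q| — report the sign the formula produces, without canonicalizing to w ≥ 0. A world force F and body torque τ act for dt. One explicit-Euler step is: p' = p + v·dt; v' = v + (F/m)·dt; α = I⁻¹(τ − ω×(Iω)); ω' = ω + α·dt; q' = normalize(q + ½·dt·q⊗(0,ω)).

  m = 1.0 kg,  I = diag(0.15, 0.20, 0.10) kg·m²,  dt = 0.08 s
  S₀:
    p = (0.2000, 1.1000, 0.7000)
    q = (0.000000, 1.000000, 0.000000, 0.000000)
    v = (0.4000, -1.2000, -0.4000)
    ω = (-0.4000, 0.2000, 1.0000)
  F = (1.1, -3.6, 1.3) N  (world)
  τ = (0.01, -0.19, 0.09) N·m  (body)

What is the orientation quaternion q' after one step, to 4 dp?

Hamilton product q⊗(0,ω) = (0.4000000, 0.0000000, -1.0000000, 0.2000000)
q + ½dt·q⊗(0,ω), renormalized = (0.0160, 0.9990, -0.0400, 0.0080)

q' = (0.0160, 0.9990, -0.0400, 0.0080)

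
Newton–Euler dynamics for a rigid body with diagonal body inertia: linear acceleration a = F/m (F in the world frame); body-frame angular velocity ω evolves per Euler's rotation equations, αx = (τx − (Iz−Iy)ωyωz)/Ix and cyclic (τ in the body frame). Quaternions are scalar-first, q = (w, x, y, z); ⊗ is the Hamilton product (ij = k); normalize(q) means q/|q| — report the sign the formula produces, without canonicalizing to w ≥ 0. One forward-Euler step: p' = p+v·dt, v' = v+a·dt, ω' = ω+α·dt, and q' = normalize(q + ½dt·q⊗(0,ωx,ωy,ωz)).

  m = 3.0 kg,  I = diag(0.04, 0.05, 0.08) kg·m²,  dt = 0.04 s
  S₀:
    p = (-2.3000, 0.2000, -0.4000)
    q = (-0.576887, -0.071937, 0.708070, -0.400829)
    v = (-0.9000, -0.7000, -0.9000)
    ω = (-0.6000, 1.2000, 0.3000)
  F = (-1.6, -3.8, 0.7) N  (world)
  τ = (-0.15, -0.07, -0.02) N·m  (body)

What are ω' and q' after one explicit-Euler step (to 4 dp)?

precession coupling ω×(Iω) = (0.0108, 0.0072, -0.0072)
angular accel α = (-4.0200, -1.5440, -0.1600)
ω + α·dt = (-0.7608, 1.1382, 0.2936)
q⊗(0,ω) = (-0.7725975, 1.0395480, -0.4301859, 0.1654515)
q + ½dt·q⊗(0,ω), renormalized = (-0.5921, -0.0511, 0.6992, -0.3974)

ω' = (-0.7608, 1.1382, 0.2936)
q' = (-0.5921, -0.0511, 0.6992, -0.3974)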